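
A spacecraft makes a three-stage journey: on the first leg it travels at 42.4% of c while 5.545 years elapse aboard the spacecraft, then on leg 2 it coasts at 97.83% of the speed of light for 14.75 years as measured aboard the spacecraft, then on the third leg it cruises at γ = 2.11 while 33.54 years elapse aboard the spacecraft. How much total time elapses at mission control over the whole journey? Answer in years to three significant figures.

Leg 1: β = 0.424; γ = 1/√(1 − 0.424²) = 1/√0.8202 = 1.104; Δt_1 = 1.104 × 5.545 = 6.123 years.
Leg 2: β = 0.9783; γ = 1/√(1 − 0.9783²) = 1/√0.04293 = 4.826; Δt_2 = 4.826 × 14.75 = 71.19 years.
Leg 3: γ = 2.11; Δt_3 = 2.110 × 33.54 = 70.77 years.
Total: 6.123 + 71.19 + 70.77 years.

Δt = 148 years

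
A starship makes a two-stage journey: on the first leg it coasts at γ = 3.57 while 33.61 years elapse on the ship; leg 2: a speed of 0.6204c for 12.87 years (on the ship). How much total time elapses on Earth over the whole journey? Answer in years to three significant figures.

Δt = 136 years

Leg 1: γ = 3.57; Δt_1 = 3.570 × 33.61 = 120.0 years.
Leg 2: γ = 1/√(1 − 0.6204²) = 1/√0.6151 = 1.275; Δt_2 = 1.275 × 12.87 = 16.41 years.
Total: 120.0 + 16.41 years.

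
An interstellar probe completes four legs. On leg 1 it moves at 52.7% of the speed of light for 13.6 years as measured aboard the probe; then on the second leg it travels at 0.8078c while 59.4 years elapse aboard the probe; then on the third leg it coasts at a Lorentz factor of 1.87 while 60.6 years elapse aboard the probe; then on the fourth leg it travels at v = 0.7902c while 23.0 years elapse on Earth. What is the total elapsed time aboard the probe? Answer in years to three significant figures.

Leg 1: 13.6 years is already measured aboard the probe.
Leg 2: 59.4 years is already measured aboard the probe.
Leg 3: 60.6 years is already measured aboard the probe.
Leg 4: γ = 1/√(1 − 0.7902²) = 1/√0.3756 = 1.632; τ_4 = 23.0/1.632 = 14.10 years.
Total: 13.60 + 59.40 + 60.60 + 14.10 years.

τ = 148 years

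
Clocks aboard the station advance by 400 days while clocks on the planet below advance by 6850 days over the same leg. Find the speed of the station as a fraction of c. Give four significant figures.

v = 0.9983c

The proper time is measured aboard the station (both events occur at the station's location); Δt is measured on the planet below. γ = Δt/τ = 6850/400 = 17.12.
β = √(1 − 1/γ²) = √(1 − 0.003410) = √0.9966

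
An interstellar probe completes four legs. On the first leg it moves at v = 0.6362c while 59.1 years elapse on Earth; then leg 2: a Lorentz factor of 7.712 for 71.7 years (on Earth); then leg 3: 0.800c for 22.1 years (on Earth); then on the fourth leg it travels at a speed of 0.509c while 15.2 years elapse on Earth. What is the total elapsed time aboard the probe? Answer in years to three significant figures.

τ = 81.2 years

Leg 1: γ = 1/√(1 − 0.6362²) = 1/√0.5952 = 1.296; τ_1 = 59.1/1.296 = 45.60 years.
Leg 2: γ = 7.712; τ_2 = 71.7/7.712 = 9.297 years.
Leg 3: γ = 1/√(1 − 0.800²) = 5/3 ≈ 1.667; τ_3 = 22.1/1.667 = 13.26 years.
Leg 4: γ = 1/√(1 − 0.509²) = 1/√0.7409 = 1.162; τ_4 = 15.2/1.162 = 13.08 years.
Total: 45.60 + 9.297 + 13.26 + 13.08 years.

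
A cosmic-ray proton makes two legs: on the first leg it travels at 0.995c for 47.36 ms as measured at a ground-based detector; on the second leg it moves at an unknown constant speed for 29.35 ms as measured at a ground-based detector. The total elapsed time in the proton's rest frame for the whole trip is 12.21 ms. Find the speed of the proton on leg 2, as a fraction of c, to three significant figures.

Leg 1: γ = 1/√(1 − 0.995²) = 1/√0.009975 = 10.01; τ_1 = 47.36/10.01 = 4.730 ms.
Leg 2: speed unknown; τ_2 = 29.35/γ_2.
Total proper time: 4.730 + τ_2 = 12.21, so τ_2 = 12.21 − 4.730 = 7.480 ms.
γ_2 = 29.35/7.480 = 3.924; β = √(1 − 1/γ²) = √0.9351.

β = 0.967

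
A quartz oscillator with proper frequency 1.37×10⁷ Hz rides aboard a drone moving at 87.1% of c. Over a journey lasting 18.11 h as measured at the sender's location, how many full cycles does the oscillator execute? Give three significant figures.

β = 0.871; γ = 1/√(1 − 0.871²) = 1/√0.2414 = 2.035
The oscillator's own cycle count is N = f × τ where τ is the proper time aboard the drone. τ = Δt/γ = 18.11/2.035 = 8.897 h = 3.203×10⁴ s.
N = 1.37×10⁷ × 3.203×10⁴ = 4.388×10¹¹.

N = 4.39×10¹¹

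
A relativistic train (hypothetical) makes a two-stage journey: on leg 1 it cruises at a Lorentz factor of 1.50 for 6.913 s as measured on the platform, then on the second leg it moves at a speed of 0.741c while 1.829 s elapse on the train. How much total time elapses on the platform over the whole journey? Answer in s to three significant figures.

Δt = 9.64 s

Leg 1: 6.913 s is already measured on the platform.
Leg 2: γ = 1/√(1 − 0.741²) = 1/√0.4509 = 1.489; Δt_2 = 1.489 × 1.829 = 2.724 s.
Total: 6.913 + 2.724 s.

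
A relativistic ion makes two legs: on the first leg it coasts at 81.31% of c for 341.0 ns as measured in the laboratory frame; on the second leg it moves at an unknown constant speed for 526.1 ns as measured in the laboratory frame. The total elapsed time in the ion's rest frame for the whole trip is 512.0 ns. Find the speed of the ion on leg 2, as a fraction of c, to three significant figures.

β = 0.803

Leg 1: β = 0.8131; γ = 1/√(1 − 0.8131²) = 1/√0.3389 = 1.718; τ_1 = 341.0/1.718 = 198.5 ns.
Leg 2: speed unknown; τ_2 = 526.1/γ_2.
Total proper time: 198.5 + τ_2 = 512.0, so τ_2 = 512.0 − 198.5 = 313.5 ns.
γ_2 = 526.1/313.5 = 1.678; β = √(1 − 1/γ²) = √0.6449.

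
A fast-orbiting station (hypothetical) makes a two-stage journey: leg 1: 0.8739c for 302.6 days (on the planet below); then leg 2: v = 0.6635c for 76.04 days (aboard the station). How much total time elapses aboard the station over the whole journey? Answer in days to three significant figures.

Leg 1: γ = 1/√(1 − 0.8739²) = 1/√0.2363 = 2.057; τ_1 = 302.6/2.057 = 147.1 days.
Leg 2: 76.04 days is already measured aboard the station.
Total: 147.1 + 76.04 days.

τ = 223 days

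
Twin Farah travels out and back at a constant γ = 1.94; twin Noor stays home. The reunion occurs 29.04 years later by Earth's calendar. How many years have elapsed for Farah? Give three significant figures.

γ = 1.94
Farah's clock measures proper time along the trip: τ = Δt/γ = 29.04/1.940 years.

τ = 15.0 years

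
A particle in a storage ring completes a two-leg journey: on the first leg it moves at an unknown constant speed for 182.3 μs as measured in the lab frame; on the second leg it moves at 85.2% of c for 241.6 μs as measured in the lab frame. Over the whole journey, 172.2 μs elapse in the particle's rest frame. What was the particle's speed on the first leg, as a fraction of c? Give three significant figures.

Leg 1: speed unknown; τ_1 = 182.3/γ_1.
Leg 2: β = 0.852; γ = 1/√(1 − 0.852²) = 1/√0.2741 = 1.910; τ_2 = 241.6/1.910 = 126.5 μs.
Total proper time: τ_1 + 126.5 = 172.2, so τ_1 = 172.2 − 126.5 = 45.71 μs.
γ_1 = 182.3/45.71 = 3.988; β = √(1 − 1/γ²) = √0.9371.

β = 0.968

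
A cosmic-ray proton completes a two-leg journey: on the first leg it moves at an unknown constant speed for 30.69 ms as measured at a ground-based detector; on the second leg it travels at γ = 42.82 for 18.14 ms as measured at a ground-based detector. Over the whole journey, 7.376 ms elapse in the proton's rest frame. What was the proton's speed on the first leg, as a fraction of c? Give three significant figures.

β = 0.974

Leg 1: speed unknown; τ_1 = 30.69/γ_1.
Leg 2: γ = 42.82; τ_2 = 18.14/42.82 = 0.4236 ms.
Total proper time: τ_1 + 0.4236 = 7.376, so τ_1 = 7.376 − 0.4236 = 6.952 ms.
γ_1 = 30.69/6.952 = 4.414; β = √(1 − 1/γ²) = √0.9487.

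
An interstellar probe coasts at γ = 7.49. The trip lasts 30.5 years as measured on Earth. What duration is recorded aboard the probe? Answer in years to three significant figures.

γ = 7.49
The interval measured on Earth is the dilated one; the clock aboard the probe measures the proper time τ = Δt/γ = 30.5/7.490 years.

τ = 4.07 years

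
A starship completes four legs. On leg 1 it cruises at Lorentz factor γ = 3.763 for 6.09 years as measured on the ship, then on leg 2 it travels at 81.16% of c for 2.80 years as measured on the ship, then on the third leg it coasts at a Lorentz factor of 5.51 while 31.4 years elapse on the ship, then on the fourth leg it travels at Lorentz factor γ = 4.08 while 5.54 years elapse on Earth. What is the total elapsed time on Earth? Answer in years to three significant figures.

Leg 1: γ = 3.763; Δt_1 = 3.763 × 6.09 = 22.92 years.
Leg 2: β = 0.8116; γ = 1/√(1 − 0.8116²) = 1/√0.3413 = 1.712; Δt_2 = 1.712 × 2.80 = 4.793 years.
Leg 3: γ = 5.51; Δt_3 = 5.510 × 31.4 = 173.0 years.
Leg 4: 5.54 years is already measured on Earth.
Total: 22.92 + 4.793 + 173.0 + 5.540 years.

Δt = 206 years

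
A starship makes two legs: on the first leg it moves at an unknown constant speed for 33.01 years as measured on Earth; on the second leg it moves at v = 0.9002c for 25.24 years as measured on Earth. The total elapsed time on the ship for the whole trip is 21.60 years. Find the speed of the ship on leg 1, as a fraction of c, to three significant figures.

β = 0.947

Leg 1: speed unknown; τ_1 = 33.01/γ_1.
Leg 2: γ = 1/√(1 − 0.9002²) = 1/√0.1896 = 2.296; τ_2 = 25.24/2.296 = 10.99 years.
Total proper time: τ_1 + 10.99 = 21.60, so τ_1 = 21.60 − 10.99 = 10.61 years.
γ_1 = 33.01/10.61 = 3.112; β = √(1 − 1/γ²) = √0.8967.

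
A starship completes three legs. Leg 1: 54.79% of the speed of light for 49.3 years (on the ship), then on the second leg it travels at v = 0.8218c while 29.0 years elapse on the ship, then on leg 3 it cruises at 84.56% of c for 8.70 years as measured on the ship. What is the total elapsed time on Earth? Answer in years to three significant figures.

Δt = 126 years

Leg 1: β = 0.5479; γ = 1/√(1 − 0.5479²) = 1/√0.6998 = 1.195; Δt_1 = 1.195 × 49.3 = 58.93 years.
Leg 2: γ = 1/√(1 − 0.8218²) = 1/√0.3246 = 1.755; Δt_2 = 1.755 × 29.0 = 50.90 years.
Leg 3: β = 0.8456; γ = 1/√(1 − 0.8456²) = 1/√0.2850 = 1.873; Δt_3 = 1.873 × 8.70 = 16.30 years.
Total: 58.93 + 50.90 + 16.30 years.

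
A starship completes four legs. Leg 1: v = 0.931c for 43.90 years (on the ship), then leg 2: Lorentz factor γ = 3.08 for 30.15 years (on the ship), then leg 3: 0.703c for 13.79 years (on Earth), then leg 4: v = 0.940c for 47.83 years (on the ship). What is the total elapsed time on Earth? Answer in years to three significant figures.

Leg 1: γ = 1/√(1 − 0.931²) = 1/√0.1332 = 2.740; Δt_1 = 2.740 × 43.90 = 120.3 years.
Leg 2: γ = 3.08; Δt_2 = 3.080 × 30.15 = 92.86 years.
Leg 3: 13.79 years is already measured on Earth.
Leg 4: γ = 1/√(1 − 0.940²) = 1/√0.1164 = 2.931; Δt_4 = 2.931 × 47.83 = 140.2 years.
Total: 120.3 + 92.86 + 13.79 + 140.2 years.

Δt = 367 years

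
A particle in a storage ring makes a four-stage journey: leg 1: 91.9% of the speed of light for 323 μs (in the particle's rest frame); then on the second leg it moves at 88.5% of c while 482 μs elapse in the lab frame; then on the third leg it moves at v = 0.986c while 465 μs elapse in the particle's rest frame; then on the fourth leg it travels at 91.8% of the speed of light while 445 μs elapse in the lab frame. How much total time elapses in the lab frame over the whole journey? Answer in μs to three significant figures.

Leg 1: β = 0.919; γ = 1/√(1 − 0.919²) = 1/√0.1554 = 2.536; Δt_1 = 2.536 × 323 = 819.3 μs.
Leg 2: 482 μs is already measured in the lab frame.
Leg 3: γ = 1/√(1 − 0.986²) = 1/√0.02780 = 5.997; Δt_3 = 5.997 × 465 = 2789 μs.
Leg 4: 445 μs is already measured in the lab frame.
Total: 819.3 + 482.0 + 2789 + 445.0 μs.

Δt = 4530 μs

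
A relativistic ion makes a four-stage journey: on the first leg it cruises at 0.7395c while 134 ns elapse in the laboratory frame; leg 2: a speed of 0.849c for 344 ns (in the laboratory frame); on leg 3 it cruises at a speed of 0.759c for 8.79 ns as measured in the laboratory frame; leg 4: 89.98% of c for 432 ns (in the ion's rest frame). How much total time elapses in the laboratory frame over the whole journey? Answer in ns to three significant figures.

Δt = 1480 ns

Leg 1: 134 ns is already measured in the laboratory frame.
Leg 2: 344 ns is already measured in the laboratory frame.
Leg 3: 8.79 ns is already measured in the laboratory frame.
Leg 4: β = 0.8998; γ = 1/√(1 − 0.8998²) = 1/√0.1904 = 2.292; Δt_4 = 2.292 × 432 = 990.1 ns.
Total: 134.0 + 344.0 + 8.790 + 990.1 ns.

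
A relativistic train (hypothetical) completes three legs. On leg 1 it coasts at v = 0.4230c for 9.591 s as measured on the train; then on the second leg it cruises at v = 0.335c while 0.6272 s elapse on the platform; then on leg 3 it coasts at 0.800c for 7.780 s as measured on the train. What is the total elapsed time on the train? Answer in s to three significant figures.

Leg 1: 9.591 s is already measured on the train.
Leg 2: γ = 1/√(1 − 0.335²) = 1/√0.8878 = 1.061; τ_2 = 0.6272/1.061 = 0.5910 s.
Leg 3: 7.780 s is already measured on the train.
Total: 9.591 + 0.5910 + 7.780 s.

τ = 18.0 s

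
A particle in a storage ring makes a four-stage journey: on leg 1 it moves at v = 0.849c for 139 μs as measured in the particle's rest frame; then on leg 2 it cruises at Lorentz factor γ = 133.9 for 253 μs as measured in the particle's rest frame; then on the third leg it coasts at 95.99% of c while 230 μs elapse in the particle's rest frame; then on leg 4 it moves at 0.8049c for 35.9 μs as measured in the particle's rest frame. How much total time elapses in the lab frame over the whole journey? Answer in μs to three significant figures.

Leg 1: γ = 1/√(1 − 0.849²) = 1/√0.2792 = 1.893; Δt_1 = 1.893 × 139 = 263.1 μs.
Leg 2: γ = 133.9; Δt_2 = 133.9 × 253 = 3.388×10⁴ μs.
Leg 3: β = 0.9599; γ = 1/√(1 − 0.9599²) = 1/√0.07859 = 3.567; Δt_3 = 3.567 × 230 = 820.4 μs.
Leg 4: γ = 1/√(1 − 0.8049²) = 1/√0.3521 = 1.685; Δt_4 = 1.685 × 35.9 = 60.50 μs.
Total: 263.1 + 3.388×10⁴ + 820.4 + 60.50 μs.

Δt = 3.50×10⁴ μs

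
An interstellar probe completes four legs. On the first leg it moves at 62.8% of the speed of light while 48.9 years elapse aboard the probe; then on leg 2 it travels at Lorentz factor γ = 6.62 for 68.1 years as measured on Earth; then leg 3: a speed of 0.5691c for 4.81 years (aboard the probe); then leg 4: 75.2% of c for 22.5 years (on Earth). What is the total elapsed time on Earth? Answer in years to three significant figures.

Leg 1: β = 0.628; γ = 1/√(1 − 0.628²) = 1/√0.6056 = 1.285; Δt_1 = 1.285 × 48.9 = 62.84 years.
Leg 2: 68.1 years is already measured on Earth.
Leg 3: γ = 1/√(1 − 0.5691²) = 1/√0.6761 = 1.216; Δt_3 = 1.216 × 4.81 = 5.850 years.
Leg 4: 22.5 years is already measured on Earth.
Total: 62.84 + 68.10 + 5.850 + 22.50 years.

Δt = 159 years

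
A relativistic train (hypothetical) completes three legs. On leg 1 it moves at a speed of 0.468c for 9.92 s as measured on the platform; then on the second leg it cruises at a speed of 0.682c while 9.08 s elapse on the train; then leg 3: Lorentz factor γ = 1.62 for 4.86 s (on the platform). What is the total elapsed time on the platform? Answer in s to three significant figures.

Δt = 27.2 s

Leg 1: 9.92 s is already measured on the platform.
Leg 2: γ = 1/√(1 − 0.682²) = 1/√0.5349 = 1.367; Δt_2 = 1.367 × 9.08 = 12.42 s.
Leg 3: 4.86 s is already measured on the platform.
Total: 9.920 + 12.42 + 4.860 s.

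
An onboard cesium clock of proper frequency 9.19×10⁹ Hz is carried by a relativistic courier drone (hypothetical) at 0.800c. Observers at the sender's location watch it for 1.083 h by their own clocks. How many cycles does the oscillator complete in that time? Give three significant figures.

N = 2.15×10¹³

γ = 1/√(1 − 0.800²) = 5/3 ≈ 1.667
During 1.083 h of lab time, the oscillator's proper time advances by τ = Δt/γ = 1.083/1.667 = 0.6498 h = 2.339×10³ s.
N = f × τ = 9.19×10⁹ × 2.339×10³ = 2.150×10¹³.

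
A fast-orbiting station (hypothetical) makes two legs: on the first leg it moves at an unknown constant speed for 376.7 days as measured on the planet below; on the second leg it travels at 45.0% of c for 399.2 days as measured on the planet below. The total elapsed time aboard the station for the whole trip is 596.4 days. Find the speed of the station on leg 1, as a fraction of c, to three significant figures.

β = 0.771

Leg 1: speed unknown; τ_1 = 376.7/γ_1.
Leg 2: β = 0.450; γ = 1/√(1 − 0.450²) = 1/√0.7975 = 1.120; τ_2 = 399.2/1.120 = 356.5 days.
Total proper time: τ_1 + 356.5 = 596.4, so τ_1 = 596.4 − 356.5 = 239.9 days.
γ_1 = 376.7/239.9 = 1.570; β = √(1 − 1/γ²) = √0.5944.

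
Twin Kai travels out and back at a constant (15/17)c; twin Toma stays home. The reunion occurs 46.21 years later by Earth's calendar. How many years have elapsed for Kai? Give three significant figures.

γ = 1/√(1 − (15/17)²) = 17/8 = 2.125
Kai's clock measures proper time along the trip: τ = Δt/γ = 46.21/2.125 years.

τ = 21.7 years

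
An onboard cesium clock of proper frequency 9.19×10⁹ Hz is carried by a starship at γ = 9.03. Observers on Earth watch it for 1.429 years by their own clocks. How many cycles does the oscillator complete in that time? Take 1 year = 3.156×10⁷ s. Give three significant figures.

N = 4.59×10¹⁶

γ = 9.03
During 1.429 years of lab time, the oscillator's proper time advances by τ = Δt/γ = 1.429/9.030 = 0.1583 years = 4.994×10⁶ s.
N = f × τ = 9.19×10⁹ × 4.994×10⁶ = 4.590×10¹⁶.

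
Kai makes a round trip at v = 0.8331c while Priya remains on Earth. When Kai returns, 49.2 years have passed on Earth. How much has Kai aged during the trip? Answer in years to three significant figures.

τ = 27.2 years

γ = 1/√(1 − 0.8331²) = 1/√0.3059 = 1.808
Kai's clock measures proper time along the trip: τ = Δt/γ = 49.2/1.808 years.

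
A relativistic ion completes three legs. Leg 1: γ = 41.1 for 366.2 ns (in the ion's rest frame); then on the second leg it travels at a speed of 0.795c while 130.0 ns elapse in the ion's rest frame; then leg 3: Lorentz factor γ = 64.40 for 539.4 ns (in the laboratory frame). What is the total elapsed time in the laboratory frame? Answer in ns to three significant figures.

Δt = 1.58×10⁴ ns

Leg 1: γ = 41.1; Δt_1 = 41.10 × 366.2 = 1.505×10⁴ ns.
Leg 2: γ = 1/√(1 − 0.795²) = 1/√0.3680 = 1.649; Δt_2 = 1.649 × 130.0 = 214.3 ns.
Leg 3: 539.4 ns is already measured in the laboratory frame.
Total: 1.505×10⁴ + 214.3 + 539.4 ns.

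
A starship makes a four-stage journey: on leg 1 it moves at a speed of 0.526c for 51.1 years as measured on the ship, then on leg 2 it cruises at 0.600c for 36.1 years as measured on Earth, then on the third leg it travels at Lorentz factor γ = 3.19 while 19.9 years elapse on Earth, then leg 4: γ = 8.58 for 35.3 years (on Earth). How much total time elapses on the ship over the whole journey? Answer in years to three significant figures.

Leg 1: 51.1 years is already measured on the ship.
Leg 2: γ = 1/√(1 − 0.600²) = 5/4 = 1.250; τ_2 = 36.1/1.250 = 28.88 years.
Leg 3: γ = 3.19; τ_3 = 19.9/3.190 = 6.238 years.
Leg 4: γ = 8.58; τ_4 = 35.3/8.580 = 4.114 years.
Total: 51.10 + 28.88 + 6.238 + 4.114 years.

τ = 90.3 years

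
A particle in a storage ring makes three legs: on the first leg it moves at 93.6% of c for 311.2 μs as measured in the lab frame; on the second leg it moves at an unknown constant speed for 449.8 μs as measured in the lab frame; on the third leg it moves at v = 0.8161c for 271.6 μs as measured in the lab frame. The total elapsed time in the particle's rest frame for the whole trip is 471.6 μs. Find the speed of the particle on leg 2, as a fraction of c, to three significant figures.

Leg 1: β = 0.936; γ = 1/√(1 − 0.936²) = 1/√0.1239 = 2.841; τ_1 = 311.2/2.841 = 109.5 μs.
Leg 2: speed unknown; τ_2 = 449.8/γ_2.
Leg 3: γ = 1/√(1 − 0.8161²) = 1/√0.3340 = 1.730; τ_3 = 271.6/1.730 = 157.0 μs.
Total proper time: 109.5 + τ_2 + 157.0 = 471.6, so τ_2 = 471.6 − 266.5 = 205.1 μs.
γ_2 = 449.8/205.1 = 2.193; β = √(1 − 1/γ²) = √0.7921.

β = 0.890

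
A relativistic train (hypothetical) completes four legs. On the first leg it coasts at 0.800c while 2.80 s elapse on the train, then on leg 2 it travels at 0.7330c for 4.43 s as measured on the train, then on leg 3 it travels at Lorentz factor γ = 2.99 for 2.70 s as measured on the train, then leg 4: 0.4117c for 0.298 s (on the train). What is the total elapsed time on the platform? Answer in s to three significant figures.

Leg 1: γ = 1/√(1 − 0.800²) = 5/3 ≈ 1.667; Δt_1 = 1.667 × 2.80 = 4.667 s.
Leg 2: γ = 1/√(1 − 0.7330²) = 1/√0.4627 = 1.470; Δt_2 = 1.470 × 4.43 = 6.513 s.
Leg 3: γ = 2.99; Δt_3 = 2.990 × 2.70 = 8.073 s.
Leg 4: γ = 1/√(1 − 0.4117²) = 1/√0.8305 = 1.097; Δt_4 = 1.097 × 0.298 = 0.3270 s.
Total: 4.667 + 6.513 + 8.073 + 0.3270 s.

Δt = 19.6 s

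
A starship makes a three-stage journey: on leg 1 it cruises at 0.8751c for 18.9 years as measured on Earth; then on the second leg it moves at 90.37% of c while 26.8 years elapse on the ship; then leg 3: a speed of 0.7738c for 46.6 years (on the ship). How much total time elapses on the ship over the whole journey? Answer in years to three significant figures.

τ = 82.5 years

Leg 1: γ = 1/√(1 − 0.8751²) = 1/√0.2342 = 2.066; τ_1 = 18.9/2.066 = 9.147 years.
Leg 2: 26.8 years is already measured on the ship.
Leg 3: 46.6 years is already measured on the ship.
Total: 9.147 + 26.80 + 46.60 years.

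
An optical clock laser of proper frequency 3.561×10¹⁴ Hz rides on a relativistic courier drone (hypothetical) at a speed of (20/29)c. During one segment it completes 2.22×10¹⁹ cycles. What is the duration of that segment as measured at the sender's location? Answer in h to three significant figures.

Δt = 23.9 h

γ = 1/√(1 − (20/29)²) = 29/21 ≈ 1.381
Proper time for N cycles: τ = N/f = 2.22×10¹⁹/(3.561×10¹⁴) = 6.234×10⁴ s = 17.32 h.
Lab-frame duration Δt = γτ = 1.381 × 17.32 = 23.91 h.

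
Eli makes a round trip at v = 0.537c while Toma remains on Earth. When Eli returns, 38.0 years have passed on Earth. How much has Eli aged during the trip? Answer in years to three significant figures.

γ = 1/√(1 − 0.537²) = 1/√0.7116 = 1.185
Eli's clock measures proper time along the trip: τ = Δt/γ = 38.0/1.185 years.

τ = 32.1 years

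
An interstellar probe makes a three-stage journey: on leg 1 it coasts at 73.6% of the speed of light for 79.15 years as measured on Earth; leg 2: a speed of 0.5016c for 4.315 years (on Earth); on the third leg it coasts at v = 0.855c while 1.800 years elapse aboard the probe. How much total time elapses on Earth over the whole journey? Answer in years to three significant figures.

Δt = 86.9 years

Leg 1: 79.15 years is already measured on Earth.
Leg 2: 4.315 years is already measured on Earth.
Leg 3: γ = 1/√(1 − 0.855²) = 1/√0.2690 = 1.928; Δt_3 = 1.928 × 1.800 = 3.471 years.
Total: 79.15 + 4.315 + 3.471 years.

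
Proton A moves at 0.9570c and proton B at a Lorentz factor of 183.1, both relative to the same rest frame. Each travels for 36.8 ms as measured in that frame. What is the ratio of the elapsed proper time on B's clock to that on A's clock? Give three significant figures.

A: γ = 1/√(1 − 0.9570²) = 1/√0.08415 = 3.447. B: γ = 183.1.
τ_A/τ_B = γ_B/γ_A = 183.1/3.447 = 53.12, so τ_B/τ_A = 0.01883.

τ_B/τ_A = 0.0188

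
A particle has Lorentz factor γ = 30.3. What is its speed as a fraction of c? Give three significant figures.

β = √(1 − 1/γ²) = √(1 − 1/30.3²) = √(1 − 0.001089) = √0.9989

β = 0.999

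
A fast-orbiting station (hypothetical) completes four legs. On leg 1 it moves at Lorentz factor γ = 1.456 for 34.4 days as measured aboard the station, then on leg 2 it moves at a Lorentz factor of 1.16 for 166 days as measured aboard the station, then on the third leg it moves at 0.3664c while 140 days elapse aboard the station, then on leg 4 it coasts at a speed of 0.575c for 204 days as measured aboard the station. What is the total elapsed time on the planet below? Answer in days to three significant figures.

Δt = 642 days

Leg 1: γ = 1.456; Δt_1 = 1.456 × 34.4 = 50.09 days.
Leg 2: γ = 1.16; Δt_2 = 1.160 × 166 = 192.6 days.
Leg 3: γ = 1/√(1 − 0.3664²) = 1/√0.8658 = 1.075; Δt_3 = 1.075 × 140 = 150.5 days.
Leg 4: γ = 1/√(1 − 0.575²) = 1/√0.6694 = 1.222; Δt_4 = 1.222 × 204 = 249.3 days.
Total: 50.09 + 192.6 + 150.5 + 249.3 days.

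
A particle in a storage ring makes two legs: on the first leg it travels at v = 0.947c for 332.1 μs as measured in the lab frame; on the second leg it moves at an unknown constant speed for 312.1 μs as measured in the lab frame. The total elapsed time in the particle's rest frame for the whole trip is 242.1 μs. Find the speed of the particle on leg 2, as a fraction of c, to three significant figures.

β = 0.901

Leg 1: γ = 1/√(1 − 0.947²) = 1/√0.1032 = 3.113; τ_1 = 332.1/3.113 = 106.7 μs.
Leg 2: speed unknown; τ_2 = 312.1/γ_2.
Total proper time: 106.7 + τ_2 = 242.1, so τ_2 = 242.1 − 106.7 = 135.4 μs.
γ_2 = 312.1/135.4 = 2.305; β = √(1 − 1/γ²) = √0.8117.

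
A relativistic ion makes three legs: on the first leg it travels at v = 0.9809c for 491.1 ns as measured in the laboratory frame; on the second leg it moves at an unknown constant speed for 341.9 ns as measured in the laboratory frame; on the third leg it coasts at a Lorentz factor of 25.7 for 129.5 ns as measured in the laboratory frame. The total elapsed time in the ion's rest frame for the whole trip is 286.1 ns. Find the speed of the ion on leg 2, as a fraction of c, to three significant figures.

Leg 1: γ = 1/√(1 − 0.9809²) = 1/√0.03784 = 5.141; τ_1 = 491.1/5.141 = 95.53 ns.
Leg 2: speed unknown; τ_2 = 341.9/γ_2.
Leg 3: γ = 25.7; τ_3 = 129.5/25.70 = 5.039 ns.
Total proper time: 95.53 + τ_2 + 5.039 = 286.1, so τ_2 = 286.1 − 100.6 = 185.5 ns.
γ_2 = 341.9/185.5 = 1.843; β = √(1 − 1/γ²) = √0.7055.

β = 0.840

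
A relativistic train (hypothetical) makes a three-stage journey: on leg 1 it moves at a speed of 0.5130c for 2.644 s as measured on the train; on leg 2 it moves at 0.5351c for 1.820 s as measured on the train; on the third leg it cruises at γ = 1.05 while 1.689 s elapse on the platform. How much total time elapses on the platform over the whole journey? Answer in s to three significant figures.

Leg 1: γ = 1/√(1 − 0.5130²) = 1/√0.7368 = 1.165; Δt_1 = 1.165 × 2.644 = 3.080 s.
Leg 2: γ = 1/√(1 − 0.5351²) = 1/√0.7137 = 1.184; Δt_2 = 1.184 × 1.820 = 2.154 s.
Leg 3: 1.689 s is already measured on the platform.
Total: 3.080 + 2.154 + 1.689 s.

Δt = 6.92 s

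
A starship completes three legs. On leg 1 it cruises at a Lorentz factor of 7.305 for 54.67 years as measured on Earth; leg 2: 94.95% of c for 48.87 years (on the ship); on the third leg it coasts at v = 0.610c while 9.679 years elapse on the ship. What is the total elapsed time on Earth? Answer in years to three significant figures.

Δt = 223 years

Leg 1: 54.67 years is already measured on Earth.
Leg 2: β = 0.9495; γ = 1/√(1 − 0.9495²) = 1/√0.09845 = 3.187; Δt_2 = 3.187 × 48.87 = 155.8 years.
Leg 3: γ = 1/√(1 − 0.610²) = 1/√0.6279 = 1.262; Δt_3 = 1.262 × 9.679 = 12.21 years.
Total: 54.67 + 155.8 + 12.21 years.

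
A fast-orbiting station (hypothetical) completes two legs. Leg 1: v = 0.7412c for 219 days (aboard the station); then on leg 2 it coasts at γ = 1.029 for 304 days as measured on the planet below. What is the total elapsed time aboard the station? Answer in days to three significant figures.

τ = 514 days

Leg 1: 219 days is already measured aboard the station.
Leg 2: γ = 1.029; τ_2 = 304/1.029 = 295.4 days.
Total: 219.0 + 295.4 days.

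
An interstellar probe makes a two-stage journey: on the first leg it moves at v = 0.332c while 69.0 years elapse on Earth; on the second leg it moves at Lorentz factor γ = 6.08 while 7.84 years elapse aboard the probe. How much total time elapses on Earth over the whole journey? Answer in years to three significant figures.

Δt = 117 years

Leg 1: 69.0 years is already measured on Earth.
Leg 2: γ = 6.08; Δt_2 = 6.080 × 7.84 = 47.67 years.
Total: 69.00 + 47.67 years.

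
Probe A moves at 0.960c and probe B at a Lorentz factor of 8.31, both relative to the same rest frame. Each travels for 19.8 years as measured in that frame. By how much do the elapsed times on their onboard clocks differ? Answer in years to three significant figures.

A: γ = 1/√(1 − 0.960²) = 25/7 ≈ 3.571; τ_A = 19.8/3.571 = 5.544 years.
B: γ = 8.31; τ_B = 19.8/8.310 = 2.383 years.

|τ_A − τ_B| = 3.16 years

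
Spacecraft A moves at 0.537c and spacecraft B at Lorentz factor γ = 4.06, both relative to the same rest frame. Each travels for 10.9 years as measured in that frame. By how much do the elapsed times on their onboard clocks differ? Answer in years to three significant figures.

|τ_A − τ_B| = 6.51 years

A: γ = 1/√(1 − 0.537²) = 1/√0.7116 = 1.185; τ_A = 10.9/1.185 = 9.195 years.
B: γ = 4.06; τ_B = 10.9/4.060 = 2.685 years.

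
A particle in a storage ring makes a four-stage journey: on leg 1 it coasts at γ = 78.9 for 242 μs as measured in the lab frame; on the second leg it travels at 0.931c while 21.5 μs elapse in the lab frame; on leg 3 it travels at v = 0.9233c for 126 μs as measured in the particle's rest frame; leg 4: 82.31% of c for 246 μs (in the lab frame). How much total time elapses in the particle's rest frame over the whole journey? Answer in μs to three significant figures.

Leg 1: γ = 78.9; τ_1 = 242/78.90 = 3.067 μs.
Leg 2: γ = 1/√(1 − 0.931²) = 1/√0.1332 = 2.740; τ_2 = 21.5/2.740 = 7.848 μs.
Leg 3: 126 μs is already measured in the particle's rest frame.
Leg 4: β = 0.8231; γ = 1/√(1 − 0.8231²) = 1/√0.3225 = 1.761; τ_4 = 246/1.761 = 139.7 μs.
Total: 3.067 + 7.848 + 126.0 + 139.7 μs.

τ = 277 μs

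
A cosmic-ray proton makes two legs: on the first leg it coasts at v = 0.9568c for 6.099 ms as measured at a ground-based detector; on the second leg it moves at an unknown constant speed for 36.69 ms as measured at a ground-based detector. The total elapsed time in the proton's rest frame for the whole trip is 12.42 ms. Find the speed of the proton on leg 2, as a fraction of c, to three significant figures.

Leg 1: γ = 1/√(1 − 0.9568²) = 1/√0.08453 = 3.439; τ_1 = 6.099/3.439 = 1.773 ms.
Leg 2: speed unknown; τ_2 = 36.69/γ_2.
Total proper time: 1.773 + τ_2 = 12.42, so τ_2 = 12.42 − 1.773 = 10.65 ms.
γ_2 = 36.69/10.65 = 3.446; β = √(1 − 1/γ²) = √0.9158.

β = 0.957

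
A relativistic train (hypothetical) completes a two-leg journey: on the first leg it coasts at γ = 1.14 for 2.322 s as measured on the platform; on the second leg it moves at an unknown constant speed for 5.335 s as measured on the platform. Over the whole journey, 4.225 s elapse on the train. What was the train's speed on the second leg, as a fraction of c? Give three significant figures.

Leg 1: γ = 1.14; τ_1 = 2.322/1.140 = 2.037 s.
Leg 2: speed unknown; τ_2 = 5.335/γ_2.
Total proper time: 2.037 + τ_2 = 4.225, so τ_2 = 4.225 − 2.037 = 2.188 s.
γ_2 = 5.335/2.188 = 2.438; β = √(1 − 1/γ²) = √0.8318.

β = 0.912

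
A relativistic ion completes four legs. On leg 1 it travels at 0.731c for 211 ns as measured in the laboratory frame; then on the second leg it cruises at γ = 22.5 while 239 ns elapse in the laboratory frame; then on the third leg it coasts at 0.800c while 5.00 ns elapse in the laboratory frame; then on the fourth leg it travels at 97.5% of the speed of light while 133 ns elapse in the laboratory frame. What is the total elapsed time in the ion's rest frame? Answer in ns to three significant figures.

τ = 187 ns

Leg 1: γ = 1/√(1 − 0.731²) = 1/√0.4656 = 1.465; τ_1 = 211/1.465 = 144.0 ns.
Leg 2: γ = 22.5; τ_2 = 239/22.50 = 10.62 ns.
Leg 3: γ = 1/√(1 − 0.800²) = 5/3 ≈ 1.667; τ_3 = 5.00/1.667 = 3.000 ns.
Leg 4: β = 0.975; γ = 1/√(1 − 0.975²) = 1/√0.04938 = 4.500; τ_4 = 133/4.500 = 29.55 ns.
Total: 144.0 + 10.62 + 3.000 + 29.55 ns.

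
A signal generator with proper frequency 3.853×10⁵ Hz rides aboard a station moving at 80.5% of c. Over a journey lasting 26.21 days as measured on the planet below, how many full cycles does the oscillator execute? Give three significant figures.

N = 5.18×10¹¹

β = 0.805; γ = 1/√(1 − 0.805²) = 1/√0.3520 = 1.686
The oscillator's own cycle count is N = f × τ where τ is the proper time aboard the station. τ = Δt/γ = 26.21/1.686 = 15.55 days = 1.343×10⁶ s.
N = 3.853×10⁵ × 1.343×10⁶ = 5.176×10¹¹.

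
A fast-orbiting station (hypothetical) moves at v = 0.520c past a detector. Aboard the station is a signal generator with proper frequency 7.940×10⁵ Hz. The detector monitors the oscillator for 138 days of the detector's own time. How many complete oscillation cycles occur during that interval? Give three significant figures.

N = 8.09×10¹²

γ = 1/√(1 − 0.520²) = 1/√0.7296 = 1.171
During 138 days of lab time, the oscillator's proper time advances by τ = Δt/γ = 138/1.171 = 117.9 days = 1.018×10⁷ s.
N = f × τ = 7.940×10⁵ × 1.018×10⁷ = 8.086×10¹².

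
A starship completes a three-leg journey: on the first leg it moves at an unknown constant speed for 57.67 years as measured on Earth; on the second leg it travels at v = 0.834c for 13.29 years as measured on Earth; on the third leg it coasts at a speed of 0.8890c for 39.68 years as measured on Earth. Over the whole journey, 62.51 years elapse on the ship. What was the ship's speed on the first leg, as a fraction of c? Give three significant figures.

β = 0.767

Leg 1: speed unknown; τ_1 = 57.67/γ_1.
Leg 2: γ = 1/√(1 − 0.834²) = 1/√0.3044 = 1.812; τ_2 = 13.29/1.812 = 7.333 years.
Leg 3: γ = 1/√(1 − 0.8890²) = 1/√0.2097 = 2.184; τ_3 = 39.68/2.184 = 18.17 years.
Total proper time: τ_1 + 7.333 + 18.17 = 62.51, so τ_1 = 62.51 − 25.50 = 37.01 years.
γ_1 = 57.67/37.01 = 1.558; β = √(1 − 1/γ²) = √0.5882.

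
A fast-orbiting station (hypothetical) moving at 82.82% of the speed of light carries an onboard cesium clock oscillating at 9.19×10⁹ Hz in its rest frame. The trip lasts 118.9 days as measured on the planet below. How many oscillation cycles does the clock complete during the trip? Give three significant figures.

β = 0.8282; γ = 1/√(1 − 0.8282²) = 1/√0.3141 = 1.784
The oscillator's own cycle count is N = f × τ where τ is the proper time aboard the station. τ = Δt/γ = 118.9/1.784 = 66.64 days = 5.757×10⁶ s.
N = 9.19×10⁹ × 5.757×10⁶ = 5.291×10¹⁶.

N = 5.29×10¹⁶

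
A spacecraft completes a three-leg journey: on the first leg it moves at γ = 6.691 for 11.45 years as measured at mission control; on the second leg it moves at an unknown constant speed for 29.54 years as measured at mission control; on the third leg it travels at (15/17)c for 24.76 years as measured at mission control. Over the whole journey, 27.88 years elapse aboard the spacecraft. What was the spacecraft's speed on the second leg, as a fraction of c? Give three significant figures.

β = 0.871

Leg 1: γ = 6.691; τ_1 = 11.45/6.691 = 1.711 years.
Leg 2: speed unknown; τ_2 = 29.54/γ_2.
Leg 3: γ = 1/√(1 − (15/17)²) = 17/8 = 2.125; τ_3 = 24.76/2.125 = 11.65 years.
Total proper time: 1.711 + τ_2 + 11.65 = 27.88, so τ_2 = 27.88 − 13.36 = 14.52 years.
γ_2 = 29.54/14.52 = 2.035; β = √(1 − 1/γ²) = √0.7585.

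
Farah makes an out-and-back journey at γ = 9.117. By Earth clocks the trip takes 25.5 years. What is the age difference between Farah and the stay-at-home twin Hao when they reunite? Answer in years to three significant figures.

γ = 9.117
Farah's elapsed proper time: τ = 25.5/9.117 = 2.797 years.
Age gap = Δt − τ = 25.5 − 2.797 years.

Δt − τ = 22.7 years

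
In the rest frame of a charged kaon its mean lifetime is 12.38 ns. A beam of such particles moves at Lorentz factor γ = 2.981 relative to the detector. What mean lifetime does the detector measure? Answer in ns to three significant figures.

γ = 2.981
The rest-frame lifetime is the proper time; the lab measures the dilated interval Δt = γτ₀ = 2.981 × 12.38 ns.

Δt = 36.9 ns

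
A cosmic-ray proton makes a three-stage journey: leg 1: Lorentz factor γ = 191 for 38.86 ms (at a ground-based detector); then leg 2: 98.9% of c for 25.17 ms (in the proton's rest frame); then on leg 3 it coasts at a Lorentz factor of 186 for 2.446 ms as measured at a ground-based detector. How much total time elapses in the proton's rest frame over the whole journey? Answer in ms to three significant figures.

Leg 1: γ = 191; τ_1 = 38.86/191.0 = 0.2035 ms.
Leg 2: 25.17 ms is already measured in the proton's rest frame.
Leg 3: γ = 186; τ_3 = 2.446/186.0 = 0.01315 ms.
Total: 0.2035 + 25.17 + 0.01315 ms.

τ = 25.4 ms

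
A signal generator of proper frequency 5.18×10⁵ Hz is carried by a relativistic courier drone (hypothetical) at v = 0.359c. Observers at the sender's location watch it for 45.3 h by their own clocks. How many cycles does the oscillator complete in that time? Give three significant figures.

N = 7.88×10¹⁰

γ = 1/√(1 − 0.359²) = 1/√0.8711 = 1.071
During 45.3 h of lab time, the oscillator's proper time advances by τ = Δt/γ = 45.3/1.071 = 42.28 h = 1.522×10⁵ s.
N = f × τ = 5.18×10⁵ × 1.522×10⁵ = 7.884×10¹⁰.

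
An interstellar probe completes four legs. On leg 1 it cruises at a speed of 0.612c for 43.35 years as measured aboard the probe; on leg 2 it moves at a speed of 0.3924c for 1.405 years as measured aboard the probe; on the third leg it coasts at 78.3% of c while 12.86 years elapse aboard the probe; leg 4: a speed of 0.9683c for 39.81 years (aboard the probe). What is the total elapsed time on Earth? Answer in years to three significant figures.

Δt = 236 years

Leg 1: γ = 1/√(1 − 0.612²) = 1/√0.6255 = 1.264; Δt_1 = 1.264 × 43.35 = 54.81 years.
Leg 2: γ = 1/√(1 − 0.3924²) = 1/√0.8460 = 1.087; Δt_2 = 1.087 × 1.405 = 1.528 years.
Leg 3: β = 0.783; γ = 1/√(1 − 0.783²) = 1/√0.3869 = 1.608; Δt_3 = 1.608 × 12.86 = 20.67 years.
Leg 4: γ = 1/√(1 − 0.9683²) = 1/√0.06240 = 4.003; Δt_4 = 4.003 × 39.81 = 159.4 years.
Total: 54.81 + 1.528 + 20.67 + 159.4 years.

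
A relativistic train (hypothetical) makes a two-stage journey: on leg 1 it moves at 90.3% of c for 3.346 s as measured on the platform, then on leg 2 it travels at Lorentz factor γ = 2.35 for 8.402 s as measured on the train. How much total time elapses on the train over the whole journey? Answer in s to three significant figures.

Leg 1: β = 0.903; γ = 1/√(1 − 0.903²) = 1/√0.1846 = 2.328; τ_1 = 3.346/2.328 = 1.438 s.
Leg 2: 8.402 s is already measured on the train.
Total: 1.438 + 8.402 s.

τ = 9.84 s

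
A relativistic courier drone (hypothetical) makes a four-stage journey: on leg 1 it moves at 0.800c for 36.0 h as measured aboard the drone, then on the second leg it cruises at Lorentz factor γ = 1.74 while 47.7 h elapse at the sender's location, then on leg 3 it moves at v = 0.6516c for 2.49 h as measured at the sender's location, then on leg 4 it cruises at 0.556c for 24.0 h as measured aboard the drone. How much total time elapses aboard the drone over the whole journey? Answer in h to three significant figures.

τ = 89.3 h

Leg 1: 36.0 h is already measured aboard the drone.
Leg 2: γ = 1.74; τ_2 = 47.7/1.740 = 27.41 h.
Leg 3: γ = 1/√(1 − 0.6516²) = 1/√0.5754 = 1.318; τ_3 = 2.49/1.318 = 1.889 h.
Leg 4: 24.0 h is already measured aboard the drone.
Total: 36.00 + 27.41 + 1.889 + 24.00 h.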